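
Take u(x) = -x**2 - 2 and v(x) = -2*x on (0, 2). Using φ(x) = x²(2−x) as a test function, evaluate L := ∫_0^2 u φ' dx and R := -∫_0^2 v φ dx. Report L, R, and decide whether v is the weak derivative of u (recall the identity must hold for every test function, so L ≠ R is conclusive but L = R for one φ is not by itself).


LHS = 16/5, RHS = 16/5. Yes, v = u' weakly.

u(x) = -x**2 - 2, classical derivative u'(x) = -2*x.
φ(x) = x²(2−x), so φ'(x) = x*(4 - 3*x).
Note φ(0) = φ(2) = 0, so the boundary term u·φ vanishes.
LHS = ∫_0^2 u(x) φ'(x) dx = ∫_0^2 (3*x^4 - 4*x^3 + 6*x^2 - 8*x) dx. Term by term:
  ∫_0^2 3*x^4 dx = 96/5;  ∫_0^2 -4*x^3 dx = -16;  ∫_0^2 6*x^2 dx = 16;
  ∫_0^2 -8*x dx = -16.
Sum: 96/5 − 16 + 16 − 16 = 16/5.
So LHS = 16/5.
∫_0^2 v(x) φ(x) dx = ∫_0^2 (2*x^4 - 4*x^3) dx. Term by term:
  ∫_0^2 2*x^4 dx = 64/5;  ∫_0^2 -4*x^3 dx = -16.
Sum: 64/5 − 16 = -16/5.
So RHS = -∫_0^2 v(x) φ(x) dx = 16/5.
LHS = RHS, so the identity holds for this test φ.
Moreover u is smooth here and v(x) = u'(x) = -2*x pointwise, so the identity holds for every test function. Hence v is the weak derivative of u.


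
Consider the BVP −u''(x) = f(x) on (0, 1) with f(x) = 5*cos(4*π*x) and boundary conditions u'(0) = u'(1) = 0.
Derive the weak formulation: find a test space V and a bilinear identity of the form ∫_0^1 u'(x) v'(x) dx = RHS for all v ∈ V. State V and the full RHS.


V = H^1(0, 1) (no boundary constraint on v; u is determined up to an additive constant); weak form: ∫_0^1 u'v' dx = ∫_0^1 (5*cos(4*π*x)) v dx for all v ∈ V.

Multiply both sides by a test function v and integrate from 0 to 1:
  ∫_0^1 −u''(x) v(x) dx = ∫_0^1 f(x) v(x) dx.
Integrate the LHS by parts once:
  ∫_0^1 −u'' v dx = −[u'(x) v(x)]_0^1 + ∫_0^1 u'(x) v'(x) dx.
Thus ∫_0^1 u'(x) v'(x) dx = ∫_0^1 f(x) v(x) dx + [u'(x) v(x)]_0^1.
Choose V so that boundary terms are either known or forced to vanish.
u has homogeneous Neumann: u'(0) = u'(1) = 0. So [u' v]_0^1 = 0·v(1) − 0·v(0) = 0 for any v; take V = H^1(0, 1).
Weak formulation: find u (satisfying any essential BC) such that ∫_0^1 u'(x) v'(x) dx = ∫_0^1 f v dx for all v ∈ V (homogeneous Neumann, so boundary terms vanish).
Substituting f(x) = 5*cos(4*π*x), the right-hand side is ∫_0^1 (5*cos(4*π*x)) v dx.
Compatibility check (pure Neumann): taking v ≡ 1 ∈ V gives 0 = ∫_0^1 f dx + (0) − (0), i.e. ∫_0^1 f dx must equal u'(0) − u'(1) = 0. Indeed ∫_0^1 (5*cos(4*π*x)) dx = 0, so the data are compatible. The solution is then unique only up to an additive constant (fix it e.g. by requiring ∫_0^1 u dx = 0).


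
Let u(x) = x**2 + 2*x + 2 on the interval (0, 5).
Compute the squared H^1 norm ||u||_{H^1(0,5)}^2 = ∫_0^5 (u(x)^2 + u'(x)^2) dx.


||u||_{H^1}^2 = 1990

The H^1 norm (squared) on an interval (0, L) is
  ||u||_{H^1}^2 = ∫_0^L u(x)^2 dx + ∫_0^L u'(x)^2 dx.
Compute u'(x) = 2*x + 2.
Then u(x)^2 = x**4 + 4*x**3 + 8*x**2 + 8*x + 4 and u'(x)^2 = 4*x**2 + 8*x + 4.
Integrate each monomial from 0 to 5 using ∫_0^5 c·x^n dx = c·5^(n+1)/(n+1):
  ∫_0^5 u(x)^2 dx = ∫_0^5 (x^4 + 4*x^3 + 8*x^2 + 8*x + 4) dx. Term by term:
    ∫_0^5 x^4 dx = 625;  ∫_0^5 4*x^3 dx = 625;  ∫_0^5 8*x^2 dx = 1000/3;
    ∫_0^5 8*x dx = 100;  ∫_0^5 4 dx = 20.
  Sum: 625 + 625 + 1000/3 + 100 + 20 = 5110/3.
  ∫_0^5 u'(x)^2 dx = ∫_0^5 (4*x^2 + 8*x + 4) dx. Term by term:
    ∫_0^5 4*x^2 dx = 500/3;  ∫_0^5 8*x dx = 100;  ∫_0^5 4 dx = 20.
  Sum: 500/3 + 100 + 20 = 860/3.
Adding: ||u||_{H^1}^2 = 5110/3 + 860/3 = 1990.


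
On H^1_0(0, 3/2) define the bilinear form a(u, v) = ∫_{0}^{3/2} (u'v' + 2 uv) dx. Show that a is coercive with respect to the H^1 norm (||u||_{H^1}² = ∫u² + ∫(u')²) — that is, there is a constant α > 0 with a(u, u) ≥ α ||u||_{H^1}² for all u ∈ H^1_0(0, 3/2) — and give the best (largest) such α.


α = 1

Coercivity of a(·,·) on H^1_0(0, 3/2) means a(u, u) ≥ α ||u||_{H^1}² for every u ∈ H^1_0.
The interval has length L = 3/2, and Poincaré/coercivity depend only on L. Here a(u, u) = ∫(u')² + (2)·∫u².
Here c = 2 ≥ 1, so a(u,u) = ∫(u')² + c∫u² ≥ ∫(u')² + ∫u² = ||u||_{H^1}², i.e. α = 1 works. No larger α is possible: a(u,u) ≥ α||u||_{H^1}² means (1−α)∫(u')² ≥ (α−c)∫u², and for the modes u_n = sin(nπ(x−x₀)/L) (x₀ the left endpoint) one has ∫u_n²/∫(u_n')² = (L/(nπ))² → 0, so a(u_n,u_n)/||u_n||_{H^1}² → 1. Hence the optimal constant is α = 1.
Therefore α = 1.


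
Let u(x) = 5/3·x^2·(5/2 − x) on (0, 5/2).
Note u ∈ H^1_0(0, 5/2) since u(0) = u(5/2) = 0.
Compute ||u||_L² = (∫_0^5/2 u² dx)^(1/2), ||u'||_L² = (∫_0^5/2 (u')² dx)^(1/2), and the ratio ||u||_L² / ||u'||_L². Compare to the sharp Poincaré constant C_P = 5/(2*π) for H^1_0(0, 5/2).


||u||_L² / ||u'||_L² = 5*sqrt(14)/28 < C_P = 5/(2*π).

u(x) = 5/3·x^2·(5/2 − x), so u'(x) = 5*x*(5 - 3*x)/3.
u(x) = 5/3·x^2·(5/2 − x) vanishes at x = 0 and x = 5/2, so u ∈ H^1_0(0, 5/2). Differentiate via the product rule and integrate the resulting polynomials term by term.
  ∫_0^5/2 u² dx = ∫_0^5/2 (25*x^6/9 - 125*x^5/9 + 625*x^4/36) dx. Term by term:
    ∫_0^5/2 25*x^6/9 dx = 1953125/8064;  ∫_0^5/2 -125*x^5/9 dx = -1953125/3456;  ∫_0^5/2 625*x^4/36 dx = 390625/1152.
  Sum: 1953125/8064 − 1953125/3456 + 390625/1152 = 390625/24192.
  ∫_0^5/2 (u')² dx = ∫_0^5/2 (25*x^4 - 250*x^3/3 + 625*x^2/9) dx. Term by term:
    ∫_0^5/2 25*x^4 dx = 15625/32;  ∫_0^5/2 -250*x^3/3 dx = -78125/96;  ∫_0^5/2 625*x^2/9 dx = 78125/216.
  Sum: 15625/32 − 78125/96 + 78125/216 = 15625/432.
∫_0^5/2 u² dx = 390625/24192, so ||u||_L² = 625*sqrt(42)/1008.
∫_0^5/2 (u')² dx = 15625/432, so ||u'||_L² = 125*sqrt(3)/36.
Ratio ||u||_L² / ||u'||_L² = 5*sqrt(14)/28.
Sharp Poincaré constant on H^1_0(0, 5/2) is C_P = L/π = 5/(2*π), achieved by sin(2*π/5·x).
A polynomial bump cannot attain the sharp Poincaré constant (only the first sine eigenfunction does), so the ratio is strictly less than C_P, consistent with ||u||_L² ≤ C_P ||u'||_L².


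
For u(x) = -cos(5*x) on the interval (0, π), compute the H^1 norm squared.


||u||_{H^1(0,π)}^2 = 13*π

u'(x) = 5*sin(5*x).
Expand u² and (u')² and integrate term by term on (0, π), using: for integers n ≥ 1, ∫_0^π sin²(nx) dx = ∫_0^π cos²(nx) dx = π/2; for n ≠ n', ∫_0^π sin(nx)sin(n'x) dx = ∫_0^π cos(nx)cos(n'x) dx = 0; and by product-to-sum, ∫_0^π sin(nx)cos(n'x) dx = ½∫_0^π [sin((n+n')x) + sin((n−n')x)] dx, which is 0 when n+n' is even and 2n/(n²−n'²) when n+n' is odd (it need not vanish on (0, π)).
  u² squared terms: (-1)²·∫cos(5x)² dx = 1·π/2 = π/2.
  So ∫_0^π u² dx = π/2.
  (u')² squared terms: (5)²·∫sin(5x)² dx = 25·π/2 = 25*π/2.
  So ∫_0^π (u')² dx = 25*π/2.
||u||_{H^1}^2 = (π/2) + (25*π/2) = 13*π.


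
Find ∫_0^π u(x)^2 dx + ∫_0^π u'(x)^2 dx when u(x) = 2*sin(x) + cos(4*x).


||u||_{H^1(0,π)}^2 = -136/15 + 25*π/2

u'(x) = -4*sin(4*x) + 2*cos(x).
Expand u² and (u')² and integrate term by term on (0, π), using: for integers n ≥ 1, ∫_0^π sin²(nx) dx = ∫_0^π cos²(nx) dx = π/2; for n ≠ n', ∫_0^π sin(nx)sin(n'x) dx = ∫_0^π cos(nx)cos(n'x) dx = 0; and by product-to-sum, ∫_0^π sin(nx)cos(n'x) dx = ½∫_0^π [sin((n+n')x) + sin((n−n')x)] dx, which is 0 when n+n' is even and 2n/(n²−n'²) when n+n' is odd (it need not vanish on (0, π)).
  u² squared terms: (2)²·∫sin(x)² dx = 4·π/2 = 2*π;  (1)²·∫cos(4x)² dx = 1·π/2 = π/2.
  u² cross terms: 2·(2)·(1)·∫sin(x)·cos(4x) dx = 4·(-2/15) = -8/15.
  So ∫_0^π u² dx = 2*π + π/2 − 8/15 = -8/15 + 5*π/2.
  (u')² squared terms: (-4)²·∫sin(4x)² dx = 16·π/2 = 8*π;  (2)²·∫cos(x)² dx = 4·π/2 = 2*π.
  (u')² cross terms: 2·(-4)·(2)·∫sin(4x)·cos(x) dx = -16·(8/15) = -128/15.
  So ∫_0^π (u')² dx = 8*π + 2*π − 128/15 = -128/15 + 10*π.
||u||_{H^1}^2 = (-8/15 + 5*π/2) + (-128/15 + 10*π) = -136/15 + 25*π/2.


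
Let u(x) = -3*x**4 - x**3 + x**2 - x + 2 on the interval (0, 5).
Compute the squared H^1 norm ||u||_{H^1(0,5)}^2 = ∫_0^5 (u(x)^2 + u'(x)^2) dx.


||u||_{H^1}^2 = 333214325/84

The H^1 norm (squared) on an interval (0, L) is
  ||u||_{H^1}^2 = ∫_0^L u(x)^2 dx + ∫_0^L u'(x)^2 dx.
Compute u'(x) = -12*x**3 - 3*x**2 + 2*x - 1.
Then u(x)^2 = 9*x**8 + 6*x**7 - 5*x**6 + 4*x**5 - 9*x**4 - 6*x**3 + 5*x**2 - 4*x + 4 and u'(x)^2 = 144*x**6 + 72*x**5 - 39*x**4 + 12*x**3 + 10*x**2 - 4*x + 1.
Integrate each monomial from 0 to 5 using ∫_0^5 c·x^n dx = c·5^(n+1)/(n+1):
  ∫_0^5 u(x)^2 dx = ∫_0^5 (9*x^8 + 6*x^7 - 5*x^6 + 4*x^5 - 9*x^4 - 6*x^3 + 5*x^2 - 4*x + 4) dx. Term by term:
    ∫_0^5 9*x^8 dx = 1953125;  ∫_0^5 6*x^7 dx = 1171875/4;  ∫_0^5 -5*x^6 dx = -390625/7;
    ∫_0^5 4*x^5 dx = 31250/3;  ∫_0^5 -9*x^4 dx = -5625;  ∫_0^5 -6*x^3 dx = -1875/2;
    ∫_0^5 5*x^2 dx = 625/3;  ∫_0^5 -4*x dx = -50;  ∫_0^5 4 dx = 20.
  Sum: 1953125 + 1171875/4 − 390625/7 + 31250/3 − 5625 − 1875/2 + 625/3 − 50 + 20 = 61441035/28.
  ∫_0^5 u'(x)^2 dx = ∫_0^5 (144*x^6 + 72*x^5 - 39*x^4 + 12*x^3 + 10*x^2 - 4*x + 1) dx. Term by term:
    ∫_0^5 144*x^6 dx = 11250000/7;  ∫_0^5 72*x^5 dx = 187500;  ∫_0^5 -39*x^4 dx = -24375;
    ∫_0^5 12*x^3 dx = 1875;  ∫_0^5 10*x^2 dx = 1250/3;  ∫_0^5 -4*x dx = -50;
    ∫_0^5 1 dx = 5.
  Sum: 11250000/7 + 187500 − 24375 + 1875 + 1250/3 − 50 + 5 = 37222805/21.
Adding: ||u||_{H^1}^2 = 61441035/28 + 37222805/21 = 333214325/84.


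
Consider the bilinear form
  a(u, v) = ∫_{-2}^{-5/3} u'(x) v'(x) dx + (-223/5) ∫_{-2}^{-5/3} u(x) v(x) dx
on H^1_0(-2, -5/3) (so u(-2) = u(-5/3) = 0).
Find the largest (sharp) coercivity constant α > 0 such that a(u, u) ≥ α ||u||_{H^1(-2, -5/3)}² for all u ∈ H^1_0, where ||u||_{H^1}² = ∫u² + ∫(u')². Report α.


α = (-223 + 45*π^2)/(5*(1 + 9*π^2))

Coercivity of a(·,·) on H^1_0(-2, -5/3) means a(u, u) ≥ α ||u||_{H^1}² for every u ∈ H^1_0.
The interval has length L = 1/3, and Poincaré/coercivity depend only on L. Here a(u, u) = ∫(u')² + (-223/5)·∫u².
Here c = -223/5 < 0 with |c| < (π/L)² = 9*π^2, so coercivity still holds. The condition a(u,u) ≥ α||u||_{H^1}² reads (1−α)∫(u')² ≥ (α−c)∫u². Any admissible α is ≤ 1 (rapidly oscillating u have ∫u²/∫(u')² → 0), and α = 1 would force 0 ≥ (1−c)∫u², impossible since c < 1; so 1−α > 0. By the sharp Poincaré inequality on H^1_0 of an interval of length L, ∫(u')² ≥ (π/L)²∫u² with equality for the first sine mode sin(π(x−x₀)/L) (x₀ the left endpoint), so the inequality holds for all u iff (1−α)(π/L)² ≥ α − c, i.e. α ≤ ((π/L)² + c)/((π/L)² + 1) = (1 + c(L/π)²)/(1 + (L/π)²). (Direct route, valid since c ≤ 0: Poincaré gives c∫u² ≥ c(L/π)²∫(u')², so a(u,u) ≥ (1 + c(L/π)²)∫(u')², while ||u||_{H^1}² ≤ (1 + (L/π)²)∫(u')²; dividing yields the same α.) With (π/L)² = 9*π^2 and c = -223/5, the largest admissible constant is α = ((π/L)² + c)/((π/L)² + 1).
Simplifying, α = (-223 + 45*π^2)/(5*(1 + 9*π^2)).


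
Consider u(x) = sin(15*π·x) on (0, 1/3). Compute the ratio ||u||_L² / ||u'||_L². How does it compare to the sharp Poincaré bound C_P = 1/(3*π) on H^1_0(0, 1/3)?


||u||_L² / ||u'||_L² = 1/(15*π) < C_P = 1/(3*π).

u(x) = sin(15*π·x), so u'(x) = 15*π*cos(15*π*x).
Writing u(x) = A·sin(kπx/L) with A = 1 and k = 5, use ∫_0^L sin²(kπx/L) dx = L/2 and ∫_0^L cos²(kπx/L) dx = L/2.
u² = 1·sin²(15*π·x) and (u')² = 225*π^2·cos²(15*π·x), and each of sin², cos² integrates to L/2 = 1/6 over (0, 1/3).
∫_0^1/3 u² dx = 1/6, so ||u||_L² = sqrt(6)/6.
∫_0^1/3 (u')² dx = 75*π^2/2, so ||u'||_L² = 5*sqrt(6)*π/2.
Ratio ||u||_L² / ||u'||_L² = 1/(15*π).
Sharp Poincaré constant on H^1_0(0, 1/3) is C_P = L/π = 1/(3*π), achieved by sin(3*π·x).
This is the k = 5 harmonic; the ratio L/(kπ) is strictly less than C_P = L/π, consistent with the sharp inequality ||u||_L² ≤ C_P ||u'||_L².


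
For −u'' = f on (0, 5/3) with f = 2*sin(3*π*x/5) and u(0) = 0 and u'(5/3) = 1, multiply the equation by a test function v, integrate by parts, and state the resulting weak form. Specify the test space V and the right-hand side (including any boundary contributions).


V = {v ∈ H^1(0, 5/3) : v(0) = 0} (test functions vanish at x = 0 where u is specified); weak form: ∫_0^5/3 u'v' dx = ∫_0^5/3 (2*sin(3*π*x/5)) v dx + v(5/3) for all v ∈ V.

Multiply both sides by a test function v and integrate from 0 to 5/3:
  ∫_0^5/3 −u''(x) v(x) dx = ∫_0^5/3 f(x) v(x) dx.
Integrate the LHS by parts once:
  ∫_0^5/3 −u'' v dx = −[u'(x) v(x)]_0^5/3 + ∫_0^5/3 u'(x) v'(x) dx.
Thus ∫_0^5/3 u'(x) v'(x) dx = ∫_0^5/3 f(x) v(x) dx + [u'(x) v(x)]_0^5/3.
Choose V so that boundary terms are either known or forced to vanish.
Mixed BC: u(0) = 0 (Dirichlet) and u'(5/3) = 1 (Neumann). Define V = {v ∈ H^1(0, 5/3) : v(0) = 0}. Then [u' v]_0^5/3 = u'(5/3)·v(5/3) − u'(0)·0 = v(5/3).
Weak formulation: find u (satisfying any essential BC) such that ∫_0^5/3 u'(x) v'(x) dx = ∫_0^5/3 f v dx + v(5/3) for all v ∈ V (Dirichlet at 0 absorbed into V; Neumann datum at x = 5/3 contributes the boundary term).
Substituting f(x) = 2*sin(3*π*x/5), the right-hand side is ∫_0^5/3 (2*sin(3*π*x/5)) v dx + v(5/3).


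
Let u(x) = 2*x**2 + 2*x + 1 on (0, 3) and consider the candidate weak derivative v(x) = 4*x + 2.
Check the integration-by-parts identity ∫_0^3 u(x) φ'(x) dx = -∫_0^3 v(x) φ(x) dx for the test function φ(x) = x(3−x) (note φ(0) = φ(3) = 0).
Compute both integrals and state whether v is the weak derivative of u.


LHS = -36, RHS = -36. Yes, v = u' weakly.

u(x) = 2*x**2 + 2*x + 1, classical derivative u'(x) = 4*x + 2.
φ(x) = x(3−x), so φ'(x) = 3 - 2*x.
Note φ(0) = φ(3) = 0, so the boundary term u·φ vanishes.
LHS = ∫_0^3 u(x) φ'(x) dx = ∫_0^3 (-4*x^3 + 2*x^2 + 4*x + 3) dx. Term by term:
  ∫_0^3 -4*x^3 dx = -81;  ∫_0^3 2*x^2 dx = 18;  ∫_0^3 4*x dx = 18;
  ∫_0^3 3 dx = 9.
Sum: -81 + 18 + 18 + 9 = -36.
So LHS = -36.
∫_0^3 v(x) φ(x) dx = ∫_0^3 (-4*x^3 + 10*x^2 + 6*x) dx. Term by term:
  ∫_0^3 -4*x^3 dx = -81;  ∫_0^3 10*x^2 dx = 90;  ∫_0^3 6*x dx = 27.
Sum: -81 + 90 + 27 = 36.
So RHS = -∫_0^3 v(x) φ(x) dx = -36.
LHS = RHS, so the identity holds for this test φ.
Moreover u is smooth here and v(x) = u'(x) = 4*x + 2 pointwise, so the identity holds for every test function. Hence v is the weak derivative of u.


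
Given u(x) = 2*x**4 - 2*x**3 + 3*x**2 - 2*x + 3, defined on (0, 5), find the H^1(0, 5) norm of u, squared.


||u||_{H^1}^2 = 72567245/63

The H^1 norm (squared) on an interval (0, L) is
  ||u||_{H^1}^2 = ∫_0^L u(x)^2 dx + ∫_0^L u'(x)^2 dx.
Compute u'(x) = 8*x**3 - 6*x**2 + 6*x - 2.
Then u(x)^2 = 4*x**8 - 8*x**7 + 16*x**6 - 20*x**5 + 29*x**4 - 24*x**3 + 22*x**2 - 12*x + 9 and u'(x)^2 = 64*x**6 - 96*x**5 + 132*x**4 - 104*x**3 + 60*x**2 - 24*x + 4.
Integrate each monomial from 0 to 5 using ∫_0^5 c·x^n dx = c·5^(n+1)/(n+1):
  ∫_0^5 u(x)^2 dx = ∫_0^5 (4*x^8 - 8*x^7 + 16*x^6 - 20*x^5 + 29*x^4 - 24*x^3 + 22*x^2 - 12*x + 9) dx. Term by term:
    ∫_0^5 4*x^8 dx = 7812500/9;  ∫_0^5 -8*x^7 dx = -390625;  ∫_0^5 16*x^6 dx = 1250000/7;
    ∫_0^5 -20*x^5 dx = -156250/3;  ∫_0^5 29*x^4 dx = 18125;  ∫_0^5 -24*x^3 dx = -3750;
    ∫_0^5 22*x^2 dx = 2750/3;  ∫_0^5 -12*x dx = -150;  ∫_0^5 9 dx = 45.
  Sum: 7812500/9 − 390625 + 1250000/7 − 156250/3 + 18125 − 3750 + 2750/3 − 150 + 45 = 39003635/63.
  ∫_0^5 u'(x)^2 dx = ∫_0^5 (64*x^6 - 96*x^5 + 132*x^4 - 104*x^3 + 60*x^2 - 24*x + 4) dx. Term by term:
    ∫_0^5 64*x^6 dx = 5000000/7;  ∫_0^5 -96*x^5 dx = -250000;  ∫_0^5 132*x^4 dx = 82500;
    ∫_0^5 -104*x^3 dx = -16250;  ∫_0^5 60*x^2 dx = 2500;  ∫_0^5 -24*x dx = -300;
    ∫_0^5 4 dx = 20.
  Sum: 5000000/7 − 250000 + 82500 − 16250 + 2500 − 300 + 20 = 3729290/7.
Adding: ||u||_{H^1}^2 = 39003635/63 + 3729290/7 = 72567245/63.


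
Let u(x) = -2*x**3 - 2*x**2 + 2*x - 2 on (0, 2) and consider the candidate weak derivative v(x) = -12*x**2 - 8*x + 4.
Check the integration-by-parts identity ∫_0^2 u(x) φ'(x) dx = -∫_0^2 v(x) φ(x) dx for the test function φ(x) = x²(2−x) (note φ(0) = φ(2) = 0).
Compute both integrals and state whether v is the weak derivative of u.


LHS = 248/15, RHS = 496/15. No, v is not the weak derivative of u.

u(x) = -2*x**3 - 2*x**2 + 2*x - 2, classical derivative u'(x) = -6*x**2 - 4*x + 2.
φ(x) = x²(2−x), so φ'(x) = x*(4 - 3*x).
Note φ(0) = φ(2) = 0, so the boundary term u·φ vanishes.
LHS = ∫_0^2 u(x) φ'(x) dx = ∫_0^2 (6*x^5 - 2*x^4 - 14*x^3 + 14*x^2 - 8*x) dx. Term by term:
  ∫_0^2 6*x^5 dx = 64;  ∫_0^2 -2*x^4 dx = -64/5;  ∫_0^2 -14*x^3 dx = -56;
  ∫_0^2 14*x^2 dx = 112/3;  ∫_0^2 -8*x dx = -16.
Sum: 64 − 64/5 − 56 + 112/3 − 16 = 248/15.
So LHS = 248/15.
∫_0^2 v(x) φ(x) dx = ∫_0^2 (12*x^5 - 16*x^4 - 20*x^3 + 8*x^2) dx. Term by term:
  ∫_0^2 12*x^5 dx = 128;  ∫_0^2 -16*x^4 dx = -512/5;  ∫_0^2 -20*x^3 dx = -80;
  ∫_0^2 8*x^2 dx = 64/3.
Sum: 128 − 512/5 − 80 + 64/3 = -496/15.
So RHS = -∫_0^2 v(x) φ(x) dx = 496/15.
LHS − RHS = -248/15 ≠ 0, so the identity fails.
(For a valid weak derivative the identity must hold for EVERY test function, in particular this one. The failure shows v is NOT the weak derivative of u.)
Correct weak derivative would be u'(x) = -6*x**2 - 4*x + 2.


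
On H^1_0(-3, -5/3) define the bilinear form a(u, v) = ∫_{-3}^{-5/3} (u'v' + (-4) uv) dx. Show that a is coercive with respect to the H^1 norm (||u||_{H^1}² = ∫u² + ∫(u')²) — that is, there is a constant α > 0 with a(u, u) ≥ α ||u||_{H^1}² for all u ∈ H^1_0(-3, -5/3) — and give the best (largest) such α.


α = (-64 + 9*π^2)/(16 + 9*π^2)

Coercivity of a(·,·) on H^1_0(-3, -5/3) means a(u, u) ≥ α ||u||_{H^1}² for every u ∈ H^1_0.
The interval has length L = 4/3, and Poincaré/coercivity depend only on L. Here a(u, u) = ∫(u')² + (-4)·∫u².
Here c = -4 < 0 with |c| < (π/L)² = 9*π^2/16, so coercivity still holds. The condition a(u,u) ≥ α||u||_{H^1}² reads (1−α)∫(u')² ≥ (α−c)∫u². Any admissible α is ≤ 1 (rapidly oscillating u have ∫u²/∫(u')² → 0), and α = 1 would force 0 ≥ (1−c)∫u², impossible since c < 1; so 1−α > 0. By the sharp Poincaré inequality on H^1_0 of an interval of length L, ∫(u')² ≥ (π/L)²∫u² with equality for the first sine mode sin(π(x−x₀)/L) (x₀ the left endpoint), so the inequality holds for all u iff (1−α)(π/L)² ≥ α − c, i.e. α ≤ ((π/L)² + c)/((π/L)² + 1) = (1 + c(L/π)²)/(1 + (L/π)²). (Direct route, valid since c ≤ 0: Poincaré gives c∫u² ≥ c(L/π)²∫(u')², so a(u,u) ≥ (1 + c(L/π)²)∫(u')², while ||u||_{H^1}² ≤ (1 + (L/π)²)∫(u')²; dividing yields the same α.) With (π/L)² = 9*π^2/16 and c = -4, the largest admissible constant is α = ((π/L)² + c)/((π/L)² + 1).
Simplifying, α = (-64 + 9*π^2)/(16 + 9*π^2).


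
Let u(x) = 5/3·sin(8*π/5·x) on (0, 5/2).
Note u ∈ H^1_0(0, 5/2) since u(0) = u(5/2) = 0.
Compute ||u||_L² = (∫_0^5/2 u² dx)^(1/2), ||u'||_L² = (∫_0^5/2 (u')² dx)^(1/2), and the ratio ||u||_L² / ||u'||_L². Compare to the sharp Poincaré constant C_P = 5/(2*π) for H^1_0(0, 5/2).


||u||_L² / ||u'||_L² = 5/(8*π) < C_P = 5/(2*π).

u(x) = 5/3·sin(8*π/5·x), so u'(x) = 8*π*cos(8*π*x/5)/3.
Writing u(x) = A·sin(kπx/L) with A = 5/3 and k = 4, use ∫_0^L sin²(kπx/L) dx = L/2 and ∫_0^L cos²(kπx/L) dx = L/2.
u² = 25/9·sin²(8*π/5·x) and (u')² = 64*π^2/9·cos²(8*π/5·x), and each of sin², cos² integrates to L/2 = 5/4 over (0, 5/2).
∫_0^5/2 u² dx = 125/36, so ||u||_L² = 5*sqrt(5)/6.
∫_0^5/2 (u')² dx = 80*π^2/9, so ||u'||_L² = 4*sqrt(5)*π/3.
Ratio ||u||_L² / ||u'||_L² = 5/(8*π).
Sharp Poincaré constant on H^1_0(0, 5/2) is C_P = L/π = 5/(2*π), achieved by sin(2*π/5·x).
This is the k = 4 harmonic; the ratio L/(kπ) is strictly less than C_P = L/π, consistent with the sharp inequality ||u||_L² ≤ C_P ||u'||_L².


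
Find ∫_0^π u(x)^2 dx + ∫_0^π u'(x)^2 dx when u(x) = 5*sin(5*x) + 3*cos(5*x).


||u||_{H^1(0,π)}^2 = 442*π

u'(x) = -15*sin(5*x) + 25*cos(5*x).
Expand u² and (u')² and integrate term by term on (0, π), using: for integers n ≥ 1, ∫_0^π sin²(nx) dx = ∫_0^π cos²(nx) dx = π/2; for n ≠ n', ∫_0^π sin(nx)sin(n'x) dx = ∫_0^π cos(nx)cos(n'x) dx = 0; and by product-to-sum, ∫_0^π sin(nx)cos(n'x) dx = ½∫_0^π [sin((n+n')x) + sin((n−n')x)] dx, which is 0 when n+n' is even and 2n/(n²−n'²) when n+n' is odd (it need not vanish on (0, π)).
  u² squared terms: (3)²·∫cos(5x)² dx = 9·π/2 = 9*π/2;  (5)²·∫sin(5x)² dx = 25·π/2 = 25*π/2.
  u² cross terms: 2·(3)·(5)·∫cos(5x)·sin(5x) dx = 30·(0) = 0.
  So ∫_0^π u² dx = 9*π/2 + 25*π/2 + 0 = 17*π.
  (u')² squared terms: (-15)²·∫sin(5x)² dx = 225·π/2 = 225*π/2;  (25)²·∫cos(5x)² dx = 625·π/2 = 625*π/2.
  (u')² cross terms: 2·(-15)·(25)·∫sin(5x)·cos(5x) dx = -750·(0) = 0.
  So ∫_0^π (u')² dx = 225*π/2 + 625*π/2 + 0 = 425*π.
||u||_{H^1}^2 = (17*π) + (425*π) = 442*π.


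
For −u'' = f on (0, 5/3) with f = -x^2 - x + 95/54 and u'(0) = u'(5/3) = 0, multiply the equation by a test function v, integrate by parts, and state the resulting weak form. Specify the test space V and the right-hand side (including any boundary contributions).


V = H^1(0, 5/3) (no boundary constraint on v; u is determined up to an additive constant); weak form: ∫_0^5/3 u'v' dx = ∫_0^5/3 (-x^2 - x + 95/54) v dx for all v ∈ V.

Multiply both sides by a test function v and integrate from 0 to 5/3:
  ∫_0^5/3 −u''(x) v(x) dx = ∫_0^5/3 f(x) v(x) dx.
Integrate the LHS by parts once:
  ∫_0^5/3 −u'' v dx = −[u'(x) v(x)]_0^5/3 + ∫_0^5/3 u'(x) v'(x) dx.
Thus ∫_0^5/3 u'(x) v'(x) dx = ∫_0^5/3 f(x) v(x) dx + [u'(x) v(x)]_0^5/3.
Choose V so that boundary terms are either known or forced to vanish.
u has homogeneous Neumann: u'(0) = u'(5/3) = 0. So [u' v]_0^5/3 = 0·v(5/3) − 0·v(0) = 0 for any v; take V = H^1(0, 5/3).
Weak formulation: find u (satisfying any essential BC) such that ∫_0^5/3 u'(x) v'(x) dx = ∫_0^5/3 f v dx for all v ∈ V (homogeneous Neumann, so boundary terms vanish).
Substituting f(x) = -x^2 - x + 95/54, the right-hand side is ∫_0^5/3 (-x^2 - x + 95/54) v dx.
Compatibility check (pure Neumann): taking v ≡ 1 ∈ V gives 0 = ∫_0^5/3 f dx + (0) − (0), i.e. ∫_0^5/3 f dx must equal u'(0) − u'(5/3) = 0. Indeed ∫_0^5/3 (-x^2 - x + 95/54) dx = 0, so the data are compatible. The solution is then unique only up to an additive constant (fix it e.g. by requiring ∫_0^5/3 u dx = 0).


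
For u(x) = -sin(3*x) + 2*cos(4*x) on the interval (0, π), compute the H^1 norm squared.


||u||_{H^1(0,π)}^2 = 408/7 + 39*π

u'(x) = -8*sin(4*x) - 3*cos(3*x).
Expand u² and (u')² and integrate term by term on (0, π), using: for integers n ≥ 1, ∫_0^π sin²(nx) dx = ∫_0^π cos²(nx) dx = π/2; for n ≠ n', ∫_0^π sin(nx)sin(n'x) dx = ∫_0^π cos(nx)cos(n'x) dx = 0; and by product-to-sum, ∫_0^π sin(nx)cos(n'x) dx = ½∫_0^π [sin((n+n')x) + sin((n−n')x)] dx, which is 0 when n+n' is even and 2n/(n²−n'²) when n+n' is odd (it need not vanish on (0, π)).
  u² squared terms: (-1)²·∫sin(3x)² dx = 1·π/2 = π/2;  (2)²·∫cos(4x)² dx = 4·π/2 = 2*π.
  u² cross terms: 2·(-1)·(2)·∫sin(3x)·cos(4x) dx = -4·(-6/7) = 24/7.
  So ∫_0^π u² dx = π/2 + 2*π + 24/7 = 24/7 + 5*π/2.
  (u')² squared terms: (-8)²·∫sin(4x)² dx = 64·π/2 = 32*π;  (-3)²·∫cos(3x)² dx = 9·π/2 = 9*π/2.
  (u')² cross terms: 2·(-8)·(-3)·∫sin(4x)·cos(3x) dx = 48·(8/7) = 384/7.
  So ∫_0^π (u')² dx = 32*π + 9*π/2 + 384/7 = 384/7 + 73*π/2.
||u||_{H^1}^2 = (24/7 + 5*π/2) + (384/7 + 73*π/2) = 408/7 + 39*π.


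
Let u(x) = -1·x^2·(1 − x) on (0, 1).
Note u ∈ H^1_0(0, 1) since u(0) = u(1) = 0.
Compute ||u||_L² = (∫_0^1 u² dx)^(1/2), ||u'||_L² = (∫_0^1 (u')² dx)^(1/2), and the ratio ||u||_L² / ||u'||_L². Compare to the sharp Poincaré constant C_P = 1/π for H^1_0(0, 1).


||u||_L² / ||u'||_L² = sqrt(14)/14 < C_P = 1/π.

u(x) = -1·x^2·(1 − x), so u'(x) = x*(3*x - 2).
u(x) = -1·x^2·(1 − x) vanishes at x = 0 and x = 1, so u ∈ H^1_0(0, 1). Differentiate via the product rule and integrate the resulting polynomials term by term.
  ∫_0^1 u² dx = ∫_0^1 (x^6 - 2*x^5 + x^4) dx. Term by term:
    ∫_0^1 x^6 dx = 1/7;  ∫_0^1 -2*x^5 dx = -1/3;  ∫_0^1 x^4 dx = 1/5.
  Sum: 1/7 − 1/3 + 1/5 = 1/105.
  ∫_0^1 (u')² dx = ∫_0^1 (9*x^4 - 12*x^3 + 4*x^2) dx. Term by term:
    ∫_0^1 9*x^4 dx = 9/5;  ∫_0^1 -12*x^3 dx = -3;  ∫_0^1 4*x^2 dx = 4/3.
  Sum: 9/5 − 3 + 4/3 = 2/15.
∫_0^1 u² dx = 1/105, so ||u||_L² = sqrt(105)/105.
∫_0^1 (u')² dx = 2/15, so ||u'||_L² = sqrt(30)/15.
Ratio ||u||_L² / ||u'||_L² = sqrt(14)/14.
Sharp Poincaré constant on H^1_0(0, 1) is C_P = L/π = 1/π, achieved by sin(π·x).
A polynomial bump cannot attain the sharp Poincaré constant (only the first sine eigenfunction does), so the ratio is strictly less than C_P, consistent with ||u||_L² ≤ C_P ||u'||_L².


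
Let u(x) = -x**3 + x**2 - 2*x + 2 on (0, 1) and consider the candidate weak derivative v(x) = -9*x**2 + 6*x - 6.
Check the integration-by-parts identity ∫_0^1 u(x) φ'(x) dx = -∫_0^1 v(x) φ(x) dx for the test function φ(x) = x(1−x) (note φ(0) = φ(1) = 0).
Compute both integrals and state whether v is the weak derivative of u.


LHS = 19/60, RHS = 19/20. No, v is not the weak derivative of u.

u(x) = -x**3 + x**2 - 2*x + 2, classical derivative u'(x) = -3*x**2 + 2*x - 2.
φ(x) = x(1−x), so φ'(x) = 1 - 2*x.
Note φ(0) = φ(1) = 0, so the boundary term u·φ vanishes.
LHS = ∫_0^1 u(x) φ'(x) dx = ∫_0^1 (2*x^4 - 3*x^3 + 5*x^2 - 6*x + 2) dx. Term by term:
  ∫_0^1 2*x^4 dx = 2/5;  ∫_0^1 -3*x^3 dx = -3/4;  ∫_0^1 5*x^2 dx = 5/3;
  ∫_0^1 -6*x dx = -3;  ∫_0^1 2 dx = 2.
Sum: 2/5 − 3/4 + 5/3 − 3 + 2 = 19/60.
So LHS = 19/60.
∫_0^1 v(x) φ(x) dx = ∫_0^1 (9*x^4 - 15*x^3 + 12*x^2 - 6*x) dx. Term by term:
  ∫_0^1 9*x^4 dx = 9/5;  ∫_0^1 -15*x^3 dx = -15/4;  ∫_0^1 12*x^2 dx = 4;
  ∫_0^1 -6*x dx = -3.
Sum: 9/5 − 15/4 + 4 − 3 = -19/20.
So RHS = -∫_0^1 v(x) φ(x) dx = 19/20.
LHS − RHS = -19/30 ≠ 0, so the identity fails.
(For a valid weak derivative the identity must hold for EVERY test function, in particular this one. The failure shows v is NOT the weak derivative of u.)
Correct weak derivative would be u'(x) = -3*x**2 + 2*x - 2.


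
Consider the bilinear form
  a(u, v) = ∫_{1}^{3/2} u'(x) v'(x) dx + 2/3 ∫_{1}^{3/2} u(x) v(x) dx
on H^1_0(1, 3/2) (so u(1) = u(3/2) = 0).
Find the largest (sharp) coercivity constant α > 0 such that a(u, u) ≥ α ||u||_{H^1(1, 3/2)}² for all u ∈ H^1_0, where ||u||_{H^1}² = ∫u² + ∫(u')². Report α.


α = 2*(1 + 6*π^2)/(3*(1 + 4*π^2))

Coercivity of a(·,·) on H^1_0(1, 3/2) means a(u, u) ≥ α ||u||_{H^1}² for every u ∈ H^1_0.
The interval has length L = 1/2, and Poincaré/coercivity depend only on L. Here a(u, u) = ∫(u')² + (2/3)·∫u².
Here 0 < c = 2/3 < 1. The condition a(u,u) ≥ α||u||_{H^1}² reads (1−α)∫(u')² ≥ (α−c)∫u². Any admissible α is ≤ 1 (rapidly oscillating u have ∫u²/∫(u')² → 0), and α = 1 would force 0 ≥ (1−c)∫u², impossible since c < 1; so 1−α > 0. By the sharp Poincaré inequality on H^1_0 of an interval of length L, ∫(u')² ≥ (π/L)²∫u² with equality for the first sine mode sin(π(x−x₀)/L) (x₀ the left endpoint), so the inequality holds for all u iff (1−α)(π/L)² ≥ α − c, i.e. α ≤ ((π/L)² + c)/((π/L)² + 1) = (1 + c(L/π)²)/(1 + (L/π)²). With (π/L)² = 4*π^2 and c = 2/3, the largest admissible constant is α = ((π/L)² + c)/((π/L)² + 1).
Simplifying, α = 2*(1 + 6*π^2)/(3*(1 + 4*π^2)).


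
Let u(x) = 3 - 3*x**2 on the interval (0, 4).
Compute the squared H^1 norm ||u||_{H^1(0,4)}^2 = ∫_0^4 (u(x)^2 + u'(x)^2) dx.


||u||_{H^1}^2 = 11316/5

The H^1 norm (squared) on an interval (0, L) is
  ||u||_{H^1}^2 = ∫_0^L u(x)^2 dx + ∫_0^L u'(x)^2 dx.
Compute u'(x) = -6*x.
Then u(x)^2 = 9*x**4 - 18*x**2 + 9 and u'(x)^2 = 36*x**2.
Integrate each monomial from 0 to 4 using ∫_0^4 c·x^n dx = c·4^(n+1)/(n+1):
  ∫_0^4 u(x)^2 dx = ∫_0^4 (9*x^4 - 18*x^2 + 9) dx. Term by term:
    ∫_0^4 9*x^4 dx = 9216/5;  ∫_0^4 -18*x^2 dx = -384;  ∫_0^4 9 dx = 36.
  Sum: 9216/5 − 384 + 36 = 7476/5.
  ∫_0^4 u'(x)^2 dx = ∫_0^4 (36*x^2) dx. Term by term:
    ∫_0^4 36*x^2 dx = 768.
Adding: ||u||_{H^1}^2 = 7476/5 + 768 = 11316/5.


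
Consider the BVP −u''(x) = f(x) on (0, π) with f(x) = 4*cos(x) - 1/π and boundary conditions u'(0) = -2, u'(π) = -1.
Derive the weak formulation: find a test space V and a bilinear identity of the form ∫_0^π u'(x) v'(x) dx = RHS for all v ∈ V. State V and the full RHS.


V = H^1(0, π) (v unrestricted at boundary; u is determined up to an additive constant); weak form: ∫_0^π u'v' dx = ∫_0^π (4*cos(x) - 1/π) v dx − v(π) + 2·v(0) for all v ∈ V.

Multiply both sides by a test function v and integrate from 0 to π:
  ∫_0^π −u''(x) v(x) dx = ∫_0^π f(x) v(x) dx.
Integrate the LHS by parts once:
  ∫_0^π −u'' v dx = −[u'(x) v(x)]_0^π + ∫_0^π u'(x) v'(x) dx.
Thus ∫_0^π u'(x) v'(x) dx = ∫_0^π f(x) v(x) dx + [u'(x) v(x)]_0^π.
Choose V so that boundary terms are either known or forced to vanish.
u has inhomogeneous Neumann u'(0) = -2, u'(π) = -1. [u' v]_0^π = (-1)·v(π) − (-2)·v(0) = − v(π) + 2·v(0). Take V = H^1(0, π); boundary term becomes part of RHS.
Weak formulation: find u (satisfying any essential BC) such that ∫_0^π u'(x) v'(x) dx = ∫_0^π f v dx − v(π) + 2·v(0) for all v ∈ V (Neumann data are natural BCs: they enter the RHS as boundary terms).
Substituting f(x) = 4*cos(x) - 1/π, the right-hand side is ∫_0^π (4*cos(x) - 1/π) v dx − v(π) + 2·v(0).
Compatibility check (pure Neumann): taking v ≡ 1 ∈ V gives 0 = ∫_0^π f dx + (-1) − (-2), i.e. ∫_0^π f dx must equal u'(0) − u'(π) = -1. Indeed ∫_0^π (4*cos(x) - 1/π) dx = -1, so the data are compatible. The solution is then unique only up to an additive constant (fix it e.g. by requiring ∫_0^π u dx = 0).


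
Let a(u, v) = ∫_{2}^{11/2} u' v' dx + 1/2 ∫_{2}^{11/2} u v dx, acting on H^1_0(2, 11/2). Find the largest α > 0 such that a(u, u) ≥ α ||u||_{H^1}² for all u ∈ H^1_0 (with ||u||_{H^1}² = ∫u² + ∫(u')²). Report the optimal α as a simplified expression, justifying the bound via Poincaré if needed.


α = (49 + 8*π^2)/(2*(4*π^2 + 49))

Coercivity of a(·,·) on H^1_0(2, 11/2) means a(u, u) ≥ α ||u||_{H^1}² for every u ∈ H^1_0.
The interval has length L = 7/2, and Poincaré/coercivity depend only on L. Here a(u, u) = ∫(u')² + (1/2)·∫u².
Here 0 < c = 1/2 < 1. The condition a(u,u) ≥ α||u||_{H^1}² reads (1−α)∫(u')² ≥ (α−c)∫u². Any admissible α is ≤ 1 (rapidly oscillating u have ∫u²/∫(u')² → 0), and α = 1 would force 0 ≥ (1−c)∫u², impossible since c < 1; so 1−α > 0. By the sharp Poincaré inequality on H^1_0 of an interval of length L, ∫(u')² ≥ (π/L)²∫u² with equality for the first sine mode sin(π(x−x₀)/L) (x₀ the left endpoint), so the inequality holds for all u iff (1−α)(π/L)² ≥ α − c, i.e. α ≤ ((π/L)² + c)/((π/L)² + 1) = (1 + c(L/π)²)/(1 + (L/π)²). With (π/L)² = 4*π^2/49 and c = 1/2, the largest admissible constant is α = ((π/L)² + c)/((π/L)² + 1).
Simplifying, α = (49 + 8*π^2)/(2*(4*π^2 + 49)).


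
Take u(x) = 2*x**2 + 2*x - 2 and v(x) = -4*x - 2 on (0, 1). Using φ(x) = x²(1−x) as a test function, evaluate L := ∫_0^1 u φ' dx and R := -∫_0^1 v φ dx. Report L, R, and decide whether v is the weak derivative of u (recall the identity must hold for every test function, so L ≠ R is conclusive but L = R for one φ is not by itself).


LHS = -11/30, RHS = 11/30. No, v is not the weak derivative of u.

u(x) = 2*x**2 + 2*x - 2, classical derivative u'(x) = 4*x + 2.
φ(x) = x²(1−x), so φ'(x) = x*(2 - 3*x).
Note φ(0) = φ(1) = 0, so the boundary term u·φ vanishes.
LHS = ∫_0^1 u(x) φ'(x) dx = ∫_0^1 (-6*x^4 - 2*x^3 + 10*x^2 - 4*x) dx. Term by term:
  ∫_0^1 -6*x^4 dx = -6/5;  ∫_0^1 -2*x^3 dx = -1/2;  ∫_0^1 10*x^2 dx = 10/3;
  ∫_0^1 -4*x dx = -2.
Sum: -6/5 − 1/2 + 10/3 − 2 = -11/30.
So LHS = -11/30.
∫_0^1 v(x) φ(x) dx = ∫_0^1 (4*x^4 - 2*x^3 - 2*x^2) dx. Term by term:
  ∫_0^1 4*x^4 dx = 4/5;  ∫_0^1 -2*x^3 dx = -1/2;  ∫_0^1 -2*x^2 dx = -2/3.
Sum: 4/5 − 1/2 − 2/3 = -11/30.
So RHS = -∫_0^1 v(x) φ(x) dx = 11/30.
LHS − RHS = -11/15 ≠ 0, so the identity fails.
(For a valid weak derivative the identity must hold for EVERY test function, in particular this one. The failure shows v is NOT the weak derivative of u.)
Correct weak derivative would be u'(x) = 4*x + 2.


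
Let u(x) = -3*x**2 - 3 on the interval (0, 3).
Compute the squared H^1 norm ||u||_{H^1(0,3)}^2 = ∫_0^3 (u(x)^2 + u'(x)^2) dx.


||u||_{H^1}^2 = 4752/5

The H^1 norm (squared) on an interval (0, L) is
  ||u||_{H^1}^2 = ∫_0^L u(x)^2 dx + ∫_0^L u'(x)^2 dx.
Compute u'(x) = -6*x.
Then u(x)^2 = 9*x**4 + 18*x**2 + 9 and u'(x)^2 = 36*x**2.
Integrate each monomial from 0 to 3 using ∫_0^3 c·x^n dx = c·3^(n+1)/(n+1):
  ∫_0^3 u(x)^2 dx = ∫_0^3 (9*x^4 + 18*x^2 + 9) dx. Term by term:
    ∫_0^3 9*x^4 dx = 2187/5;  ∫_0^3 18*x^2 dx = 162;  ∫_0^3 9 dx = 27.
  Sum: 2187/5 + 162 + 27 = 3132/5.
  ∫_0^3 u'(x)^2 dx = ∫_0^3 (36*x^2) dx. Term by term:
    ∫_0^3 36*x^2 dx = 324.
Adding: ||u||_{H^1}^2 = 3132/5 + 324 = 4752/5.


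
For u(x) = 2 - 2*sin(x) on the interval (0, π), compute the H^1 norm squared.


||u||_{H^1(0,π)}^2 = -16 + 8*π

u'(x) = -2*cos(x).
Expand u² and (u')² and integrate term by term on (0, π), using: for integers n ≥ 1, ∫_0^π sin²(nx) dx = ∫_0^π cos²(nx) dx = π/2; for n ≠ n', ∫_0^π sin(nx)sin(n'x) dx = ∫_0^π cos(nx)cos(n'x) dx = 0; and by product-to-sum, ∫_0^π sin(nx)cos(n'x) dx = ½∫_0^π [sin((n+n')x) + sin((n−n')x)] dx, which is 0 when n+n' is even and 2n/(n²−n'²) when n+n' is odd (it need not vanish on (0, π)). For the constant mode: ∫_0^π 1 dx = π, ∫_0^π cos(nx) dx = 0, ∫_0^π sin(nx) dx = (1−(−1)^n)/n.
  u² squared terms: (2)²·∫1 dx = 4·π = 4*π;  (-2)²·∫sin(x)² dx = 4·π/2 = 2*π.
  u² cross terms: 2·(2)·(-2)·∫1·sin(x) dx = -8·(2) = -16.
  So ∫_0^π u² dx = 4*π + 2*π − 16 = -16 + 6*π.
  (u')² squared terms: (-2)²·∫cos(x)² dx = 4·π/2 = 2*π.
  So ∫_0^π (u')² dx = 2*π.
||u||_{H^1}^2 = (-16 + 6*π) + (2*π) = -16 + 8*π.


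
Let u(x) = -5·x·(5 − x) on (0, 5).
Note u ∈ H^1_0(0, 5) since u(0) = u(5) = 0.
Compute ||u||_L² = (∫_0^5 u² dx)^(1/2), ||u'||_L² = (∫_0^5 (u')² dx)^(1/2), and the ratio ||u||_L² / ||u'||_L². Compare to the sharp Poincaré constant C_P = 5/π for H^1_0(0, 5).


||u||_L² / ||u'||_L² = sqrt(10)/2 < C_P = 5/π.

u(x) = -5·x·(5 − x), so u'(x) = 10*x - 25.
u(x) = -5·x·(5 − x) vanishes at x = 0 and x = 5, so u ∈ H^1_0(0, 5). Differentiate via the product rule and integrate the resulting polynomials term by term.
  ∫_0^5 u² dx = ∫_0^5 (25*x^4 - 250*x^3 + 625*x^2) dx. Term by term:
    ∫_0^5 25*x^4 dx = 15625;  ∫_0^5 -250*x^3 dx = -78125/2;  ∫_0^5 625*x^2 dx = 78125/3.
  Sum: 15625 − 78125/2 + 78125/3 = 15625/6.
  ∫_0^5 (u')² dx = ∫_0^5 (100*x^2 - 500*x + 625) dx. Term by term:
    ∫_0^5 100*x^2 dx = 12500/3;  ∫_0^5 -500*x dx = -6250;  ∫_0^5 625 dx = 3125.
  Sum: 12500/3 − 6250 + 3125 = 3125/3.
∫_0^5 u² dx = 15625/6, so ||u||_L² = 125*sqrt(6)/6.
∫_0^5 (u')² dx = 3125/3, so ||u'||_L² = 25*sqrt(15)/3.
Ratio ||u||_L² / ||u'||_L² = sqrt(10)/2.
Sharp Poincaré constant on H^1_0(0, 5) is C_P = L/π = 5/π, achieved by sin(π/5·x).
A polynomial bump cannot attain the sharp Poincaré constant (only the first sine eigenfunction does), so the ratio is strictly less than C_P, consistent with ||u||_L² ≤ C_P ||u'||_L².


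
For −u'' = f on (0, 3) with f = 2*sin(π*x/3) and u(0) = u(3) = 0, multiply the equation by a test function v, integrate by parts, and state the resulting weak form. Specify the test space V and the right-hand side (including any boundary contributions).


V = H^1_0(0, 3) (so v(0) = v(3) = 0); weak form: ∫_0^3 u'v' dx = ∫_0^3 (2*sin(π*x/3)) v dx for all v ∈ V.

Multiply both sides by a test function v and integrate from 0 to 3:
  ∫_0^3 −u''(x) v(x) dx = ∫_0^3 f(x) v(x) dx.
Integrate the LHS by parts once:
  ∫_0^3 −u'' v dx = −[u'(x) v(x)]_0^3 + ∫_0^3 u'(x) v'(x) dx.
Thus ∫_0^3 u'(x) v'(x) dx = ∫_0^3 f(x) v(x) dx + [u'(x) v(x)]_0^3.
Choose V so that boundary terms are either known or forced to vanish.
u is Dirichlet: u(0) = u(3) = 0. Let V = H^1_0(0, 3); then v(0) = v(3) = 0, and [u' v]_0^3 = 0.
Weak formulation: find u (satisfying any essential BC) such that ∫_0^3 u'(x) v'(x) dx = ∫_0^3 f v dx for all v ∈ V.
Substituting f(x) = 2*sin(π*x/3), the right-hand side is ∫_0^3 (2*sin(π*x/3)) v dx.


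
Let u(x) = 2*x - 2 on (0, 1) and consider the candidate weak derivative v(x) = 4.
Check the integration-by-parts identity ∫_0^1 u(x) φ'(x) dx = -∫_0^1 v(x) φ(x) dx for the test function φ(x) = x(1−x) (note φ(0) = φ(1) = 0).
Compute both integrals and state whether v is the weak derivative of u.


LHS = -1/3, RHS = -2/3. No, v is not the weak derivative of u.

u(x) = 2*x - 2, classical derivative u'(x) = 2.
φ(x) = x(1−x), so φ'(x) = 1 - 2*x.
Note φ(0) = φ(1) = 0, so the boundary term u·φ vanishes.
LHS = ∫_0^1 u(x) φ'(x) dx = ∫_0^1 (-4*x^2 + 6*x - 2) dx. Term by term:
  ∫_0^1 -4*x^2 dx = -4/3;  ∫_0^1 6*x dx = 3;  ∫_0^1 -2 dx = -2.
Sum: -4/3 + 3 − 2 = -1/3.
So LHS = -1/3.
∫_0^1 v(x) φ(x) dx = ∫_0^1 (-4*x^2 + 4*x) dx. Term by term:
  ∫_0^1 -4*x^2 dx = -4/3;  ∫_0^1 4*x dx = 2.
Sum: -4/3 + 2 = 2/3.
So RHS = -∫_0^1 v(x) φ(x) dx = -2/3.
LHS − RHS = 1/3 ≠ 0, so the identity fails.
(For a valid weak derivative the identity must hold for EVERY test function, in particular this one. The failure shows v is NOT the weak derivative of u.)
Correct weak derivative would be u'(x) = 2.


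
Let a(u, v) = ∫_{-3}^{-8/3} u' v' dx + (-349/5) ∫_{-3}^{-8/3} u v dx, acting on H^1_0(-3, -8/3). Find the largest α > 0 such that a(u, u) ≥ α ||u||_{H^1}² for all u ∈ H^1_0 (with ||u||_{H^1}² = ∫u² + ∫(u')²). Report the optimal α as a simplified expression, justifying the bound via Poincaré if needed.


α = (-349 + 45*π^2)/(5*(1 + 9*π^2))

Coercivity of a(·,·) on H^1_0(-3, -8/3) means a(u, u) ≥ α ||u||_{H^1}² for every u ∈ H^1_0.
The interval has length L = 1/3, and Poincaré/coercivity depend only on L. Here a(u, u) = ∫(u')² + (-349/5)·∫u².
Here c = -349/5 < 0 with |c| < (π/L)² = 9*π^2, so coercivity still holds. The condition a(u,u) ≥ α||u||_{H^1}² reads (1−α)∫(u')² ≥ (α−c)∫u². Any admissible α is ≤ 1 (rapidly oscillating u have ∫u²/∫(u')² → 0), and α = 1 would force 0 ≥ (1−c)∫u², impossible since c < 1; so 1−α > 0. By the sharp Poincaré inequality on H^1_0 of an interval of length L, ∫(u')² ≥ (π/L)²∫u² with equality for the first sine mode sin(π(x−x₀)/L) (x₀ the left endpoint), so the inequality holds for all u iff (1−α)(π/L)² ≥ α − c, i.e. α ≤ ((π/L)² + c)/((π/L)² + 1) = (1 + c(L/π)²)/(1 + (L/π)²). (Direct route, valid since c ≤ 0: Poincaré gives c∫u² ≥ c(L/π)²∫(u')², so a(u,u) ≥ (1 + c(L/π)²)∫(u')², while ||u||_{H^1}² ≤ (1 + (L/π)²)∫(u')²; dividing yields the same α.) With (π/L)² = 9*π^2 and c = -349/5, the largest admissible constant is α = ((π/L)² + c)/((π/L)² + 1).
Simplifying, α = (-349 + 45*π^2)/(5*(1 + 9*π^2)).


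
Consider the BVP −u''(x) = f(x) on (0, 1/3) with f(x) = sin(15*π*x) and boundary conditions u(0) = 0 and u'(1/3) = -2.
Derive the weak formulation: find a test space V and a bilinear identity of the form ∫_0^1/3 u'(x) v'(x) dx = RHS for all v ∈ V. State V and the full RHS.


V = {v ∈ H^1(0, 1/3) : v(0) = 0} (test functions vanish at x = 0 where u is specified); weak form: ∫_0^1/3 u'v' dx = ∫_0^1/3 (sin(15*π*x)) v dx − 2·v(1/3) for all v ∈ V.

Multiply both sides by a test function v and integrate from 0 to 1/3:
  ∫_0^1/3 −u''(x) v(x) dx = ∫_0^1/3 f(x) v(x) dx.
Integrate the LHS by parts once:
  ∫_0^1/3 −u'' v dx = −[u'(x) v(x)]_0^1/3 + ∫_0^1/3 u'(x) v'(x) dx.
Thus ∫_0^1/3 u'(x) v'(x) dx = ∫_0^1/3 f(x) v(x) dx + [u'(x) v(x)]_0^1/3.
Choose V so that boundary terms are either known or forced to vanish.
Mixed BC: u(0) = 0 (Dirichlet) and u'(1/3) = -2 (Neumann). Define V = {v ∈ H^1(0, 1/3) : v(0) = 0}. Then [u' v]_0^1/3 = u'(1/3)·v(1/3) − u'(0)·0 = − 2·v(1/3).
Weak formulation: find u (satisfying any essential BC) such that ∫_0^1/3 u'(x) v'(x) dx = ∫_0^1/3 f v dx − 2·v(1/3) for all v ∈ V (Dirichlet at 0 absorbed into V; Neumann datum at x = 1/3 contributes the boundary term).
Substituting f(x) = sin(15*π*x), the right-hand side is ∫_0^1/3 (sin(15*π*x)) v dx − 2·v(1/3).
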